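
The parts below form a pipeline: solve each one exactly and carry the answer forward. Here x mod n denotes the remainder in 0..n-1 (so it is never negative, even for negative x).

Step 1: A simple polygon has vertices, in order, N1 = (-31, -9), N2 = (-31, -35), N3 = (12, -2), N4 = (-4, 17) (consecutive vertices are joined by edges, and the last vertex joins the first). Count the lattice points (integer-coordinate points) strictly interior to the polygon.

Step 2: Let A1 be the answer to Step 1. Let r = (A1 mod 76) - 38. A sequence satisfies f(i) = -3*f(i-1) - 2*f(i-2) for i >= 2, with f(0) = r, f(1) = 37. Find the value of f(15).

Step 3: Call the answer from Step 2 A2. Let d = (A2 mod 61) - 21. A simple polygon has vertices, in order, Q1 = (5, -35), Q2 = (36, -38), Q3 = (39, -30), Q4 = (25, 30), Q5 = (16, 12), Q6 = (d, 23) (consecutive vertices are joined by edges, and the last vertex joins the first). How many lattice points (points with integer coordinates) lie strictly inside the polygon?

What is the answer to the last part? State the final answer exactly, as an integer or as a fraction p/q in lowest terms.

Step 1: cross terms: (-31*-35 - -31*-9)=806, (-31*-2 - 12*-35)=482, (12*17 - -4*-2)=196, (-4*-9 - -31*17)=563; twice the area = |2047| = 2047; area = 2047/2; boundary points = 26 + 1 + 1 + 1 = 29; strictly interior points = area - boundary/2 + 1 = 1010; answer 1010
Step 2: A1 = 1010; r = -16; f(2) = -3*(37) - 2*(-16) = -79; iterating: f(2)=-79, f(3)=163, f(4)=-331, f(5)=667, f(6)=-1339, f(7)=2683, f(8)=-5371, f(9)=10747, f(10)=-21499, f(11)=43003, f(12)=-86011, f(13)=172027, f(14)=-344059, f(15)=688123; answer 688123
Step 3: A2 = 688123; d = 22; cross terms: (5*-38 - 36*-35)=1070, (36*-30 - 39*-38)=402, (39*30 - 25*-30)=1920, (25*12 - 16*30)=-180, (16*23 - 22*12)=104, (22*-35 - 5*23)=-885; twice the area = |2431| = 2431; area = 2431/2; boundary points = 1 + 1 + 2 + 9 + 1 + 1 = 15; strictly interior points = area - boundary/2 + 1 = 1209; answer 1209

1209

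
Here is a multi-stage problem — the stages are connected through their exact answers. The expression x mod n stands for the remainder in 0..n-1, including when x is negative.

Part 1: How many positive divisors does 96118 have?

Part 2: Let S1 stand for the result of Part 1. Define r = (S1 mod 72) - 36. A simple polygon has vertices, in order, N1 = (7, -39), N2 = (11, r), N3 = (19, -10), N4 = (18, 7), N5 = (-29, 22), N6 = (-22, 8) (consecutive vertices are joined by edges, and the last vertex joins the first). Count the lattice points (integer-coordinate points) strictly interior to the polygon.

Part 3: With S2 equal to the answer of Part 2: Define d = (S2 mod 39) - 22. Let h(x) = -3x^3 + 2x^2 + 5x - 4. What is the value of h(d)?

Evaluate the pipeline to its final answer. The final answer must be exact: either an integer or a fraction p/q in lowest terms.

Part 1: 96118 = 2 * 11 * 17 * 257; number of divisors = (1+1) * (1+1) * (1+1) * (1+1) = 16; answer 16
Part 2: S1 = 16; r = -20; cross terms: (7*-20 - 11*-39)=289, (11*-10 - 19*-20)=270, (19*7 - 18*-10)=313, (18*22 - -29*7)=599, (-29*8 - -22*22)=252, (-22*-39 - 7*8)=802; twice the area = |2525| = 2525; area = 2525/2; boundary points = 1 + 2 + 1 + 1 + 7 + 1 = 13; strictly interior points = area - boundary/2 + 1 = 1257; answer 1257
Part 3: S2 = 1257; d = -13; -3*(-13)^3 + 2*(-13)^2 + 5*(-13)^1 - 4 = (6591) + (338) + (-65) + (-4) = 6860; answer 6860

6860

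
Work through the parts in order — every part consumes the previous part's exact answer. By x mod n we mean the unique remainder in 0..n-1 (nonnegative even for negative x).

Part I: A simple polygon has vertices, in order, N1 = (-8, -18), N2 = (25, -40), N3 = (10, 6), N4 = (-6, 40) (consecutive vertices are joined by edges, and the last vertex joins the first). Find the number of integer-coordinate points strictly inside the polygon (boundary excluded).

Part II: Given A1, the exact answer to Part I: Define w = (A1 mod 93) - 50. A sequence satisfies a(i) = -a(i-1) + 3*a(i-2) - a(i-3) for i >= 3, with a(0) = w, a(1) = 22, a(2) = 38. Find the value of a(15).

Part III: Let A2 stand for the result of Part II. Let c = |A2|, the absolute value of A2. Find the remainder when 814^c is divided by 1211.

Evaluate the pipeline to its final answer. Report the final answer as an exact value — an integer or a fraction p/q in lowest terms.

Part I: cross terms: (-8*-40 - 25*-18)=770, (25*6 - 10*-40)=550, (10*40 - -6*6)=436, (-6*-18 - -8*40)=428; twice the area = |2184| = 2184; area = 1092; boundary points = 11 + 1 + 2 + 2 = 16; strictly interior points = area - boundary/2 + 1 = 1085; answer 1085
Part II: A1 = 1085; w = 12; a(3) = -1*(38) + 3*(22) - 1*(12) = 16; iterating: a(3)=16, a(4)=76, a(5)=-66, a(6)=278, a(7)=-552, a(8)=1452, a(9)=-3386, a(10)=8294, a(11)=-19904, a(12)=48172, a(13)=-116178, a(14)=280598, a(15)=-677304; answer -677304
Part III: A2 = -677304; c = 677304; squarings mod 1211: 814^1=814, 814^2=179, 814^4=555, 814^8=431, 814^16=478, 814^32=816, 814^64=1017, 814^128=95, 814^256=548, 814^512=1187, 814^1024=576, 814^2048=1173, 814^4096=233, 814^8192=1005, 814^16384=51, 814^32768=179, 814^65536=555, 814^131072=431, 814^262144=478, 814^524288=816; 814^677304 = 814^8 * 814^16 * 814^32 * 814^128 * 814^256 * 814^1024 * 814^4096 * 814^16384 * 814^131072 * 814^524288 = 925 (mod 1211); answer 925

925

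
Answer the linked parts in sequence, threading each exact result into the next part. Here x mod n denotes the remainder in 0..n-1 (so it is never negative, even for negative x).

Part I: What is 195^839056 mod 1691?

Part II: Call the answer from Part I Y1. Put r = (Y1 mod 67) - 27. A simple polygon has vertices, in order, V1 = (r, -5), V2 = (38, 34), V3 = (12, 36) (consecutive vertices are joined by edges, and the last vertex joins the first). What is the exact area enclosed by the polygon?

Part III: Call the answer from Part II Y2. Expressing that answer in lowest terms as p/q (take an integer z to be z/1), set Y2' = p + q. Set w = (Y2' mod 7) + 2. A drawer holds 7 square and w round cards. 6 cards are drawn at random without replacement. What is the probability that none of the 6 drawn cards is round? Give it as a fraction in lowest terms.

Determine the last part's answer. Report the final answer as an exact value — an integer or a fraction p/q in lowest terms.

Part I: squarings mod 1691: 195^1=195, 195^2=823, 195^4=929, 195^8=631, 195^16=776, 195^32=180, 195^64=271, 195^128=728, 195^256=701, 195^512=1011, 195^1024=757, 195^2048=1491, 195^4096=1107, 195^8192=1165, 195^16384=1043, 195^32768=536, 195^65536=1517, 195^131072=1529, 195^262144=879, 195^524288=1545; 195^839056 = 195^16 * 195^128 * 195^256 * 195^1024 * 195^2048 * 195^16384 * 195^32768 * 195^262144 * 195^524288 = 93 (mod 1691); answer 93
Part II: Y1 = 93; r = -1; cross terms: (-1*34 - 38*-5)=156, (38*36 - 12*34)=960, (12*-5 - -1*36)=-24; twice the area = |1092| = 1092; area = 546; answer 546
Part III: Y2 = 546; threaded value p + q = 547; w = 3; total draws C(10,6) = 210; favorable C(7,6) = 7; P = 1/30; answer 1/30

1/30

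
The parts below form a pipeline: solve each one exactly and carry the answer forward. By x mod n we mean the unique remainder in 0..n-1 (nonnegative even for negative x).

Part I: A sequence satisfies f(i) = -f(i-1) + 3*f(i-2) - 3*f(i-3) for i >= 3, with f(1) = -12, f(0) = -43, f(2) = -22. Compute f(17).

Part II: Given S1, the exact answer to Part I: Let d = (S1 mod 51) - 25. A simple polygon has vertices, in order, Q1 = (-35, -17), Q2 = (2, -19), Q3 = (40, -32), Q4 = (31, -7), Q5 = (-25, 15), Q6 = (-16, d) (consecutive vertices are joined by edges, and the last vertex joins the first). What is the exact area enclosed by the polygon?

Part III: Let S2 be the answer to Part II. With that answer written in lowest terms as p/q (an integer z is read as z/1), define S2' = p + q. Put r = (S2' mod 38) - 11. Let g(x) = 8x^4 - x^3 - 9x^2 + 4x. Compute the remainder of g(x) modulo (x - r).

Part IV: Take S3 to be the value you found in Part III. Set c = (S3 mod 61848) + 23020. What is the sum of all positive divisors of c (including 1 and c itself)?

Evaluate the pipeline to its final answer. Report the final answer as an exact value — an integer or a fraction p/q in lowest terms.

64800

Part I: f(3) = -1*(-22) + 3*(-12) - 3*(-43) = 115; iterating: f(3)=115, f(4)=-145, f(5)=556, f(6)=-1336, f(7)=3439, f(8)=-9115, f(9)=23440, f(10)=-61102, f(11)=158767, f(12)=-412393, f(13)=1072000, f(14)=-2785480, f(15)=7238659, f(16)=-18811099, f(17)=48883516; answer 48883516
Part II: S1 = 48883516; d = -9; cross terms: (-35*-19 - 2*-17)=699, (2*-32 - 40*-19)=696, (40*-7 - 31*-32)=712, (31*15 - -25*-7)=290, (-25*-9 - -16*15)=465, (-16*-17 - -35*-9)=-43; twice the area = |2819| = 2819; area = 2819/2; answer 2819/2
Part III: S2 = 2819/2; threaded value p + q = 2821; r = -2; remainder = value at the root: 8*(-2)^4 - 1*(-2)^3 - 9*(-2)^2 + 4*(-2)^1 = (128) + (8) + (-36) + (-8) = 92; answer 92
Part IV: S3 = 92; c = 23112; 23112 = 2^3 * 3^3 * 107; sigma = (1 + 2 + 4 + 8) * (1 + 3 + 9 + 27) * (1 + 107) = 15 * 40 * 108 = 64800; answer 64800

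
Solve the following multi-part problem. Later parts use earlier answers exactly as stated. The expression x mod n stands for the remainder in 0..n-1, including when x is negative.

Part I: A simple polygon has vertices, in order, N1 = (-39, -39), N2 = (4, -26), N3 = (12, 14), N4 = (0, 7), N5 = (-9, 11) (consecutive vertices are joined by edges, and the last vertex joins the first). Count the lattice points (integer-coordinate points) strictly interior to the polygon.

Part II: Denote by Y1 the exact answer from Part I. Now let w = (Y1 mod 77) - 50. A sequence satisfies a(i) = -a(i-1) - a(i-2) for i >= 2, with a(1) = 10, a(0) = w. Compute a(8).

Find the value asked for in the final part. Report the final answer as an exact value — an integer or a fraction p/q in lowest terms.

Part I: cross terms: (-39*-26 - 4*-39)=1170, (4*14 - 12*-26)=368, (12*7 - 0*14)=84, (0*11 - -9*7)=63, (-9*-39 - -39*11)=780; twice the area = |2465| = 2465; area = 2465/2; boundary points = 1 + 8 + 1 + 1 + 10 = 21; strictly interior points = area - boundary/2 + 1 = 1223; answer 1223
Part II: Y1 = 1223; w = 18; a(2) = -1*(10) - 1*(18) = -28; iterating: a(2)=-28, a(3)=18, a(4)=10, a(5)=-28, a(6)=18, a(7)=10, a(8)=-28; answer -28

-28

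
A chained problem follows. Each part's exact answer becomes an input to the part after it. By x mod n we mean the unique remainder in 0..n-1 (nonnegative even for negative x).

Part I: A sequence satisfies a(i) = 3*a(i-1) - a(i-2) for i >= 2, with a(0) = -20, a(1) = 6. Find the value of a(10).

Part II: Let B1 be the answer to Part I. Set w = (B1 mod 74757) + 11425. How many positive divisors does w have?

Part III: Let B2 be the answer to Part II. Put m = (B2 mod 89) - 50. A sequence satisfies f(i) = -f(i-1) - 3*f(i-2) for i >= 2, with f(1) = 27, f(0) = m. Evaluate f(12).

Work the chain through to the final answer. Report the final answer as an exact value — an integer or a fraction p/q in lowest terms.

Part I: a(2) = 3*(6) - 1*(-20) = 38; iterating: a(2)=38, a(3)=108, a(4)=286, a(5)=750, a(6)=1964, a(7)=5142, a(8)=13462, a(9)=35244, a(10)=92270; answer 92270
Part II: B1 = 92270; w = 28938; 28938 = 2 * 3 * 7 * 13 * 53; number of divisors = (1+1) * (1+1) * (1+1) * (1+1) * (1+1) = 32; answer 32
Part III: B2 = 32; m = -18; f(2) = -1*(27) - 3*(-18) = 27; iterating: f(2)=27, f(3)=-108, f(4)=27, f(5)=297, f(6)=-378, f(7)=-513, f(8)=1647, f(9)=-108, f(10)=-4833, f(11)=5157, f(12)=9342; answer 9342

9342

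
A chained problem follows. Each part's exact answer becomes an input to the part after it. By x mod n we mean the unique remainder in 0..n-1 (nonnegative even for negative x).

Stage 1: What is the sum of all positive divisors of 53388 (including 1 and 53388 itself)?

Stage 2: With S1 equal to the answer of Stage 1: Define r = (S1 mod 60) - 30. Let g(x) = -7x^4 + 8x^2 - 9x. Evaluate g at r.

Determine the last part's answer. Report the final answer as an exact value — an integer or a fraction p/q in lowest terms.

Stage 1: 53388 = 2^2 * 3^2 * 1483; sigma = (1 + 2 + 4) * (1 + 3 + 9) * (1 + 1483) = 7 * 13 * 1484 = 135044; answer 135044
Stage 2: S1 = 135044; r = 14; -7*(14)^4 + 8*(14)^2 - 9*(14)^1 = (-268912) + (1568) + (-126) = -267470; answer -267470

-267470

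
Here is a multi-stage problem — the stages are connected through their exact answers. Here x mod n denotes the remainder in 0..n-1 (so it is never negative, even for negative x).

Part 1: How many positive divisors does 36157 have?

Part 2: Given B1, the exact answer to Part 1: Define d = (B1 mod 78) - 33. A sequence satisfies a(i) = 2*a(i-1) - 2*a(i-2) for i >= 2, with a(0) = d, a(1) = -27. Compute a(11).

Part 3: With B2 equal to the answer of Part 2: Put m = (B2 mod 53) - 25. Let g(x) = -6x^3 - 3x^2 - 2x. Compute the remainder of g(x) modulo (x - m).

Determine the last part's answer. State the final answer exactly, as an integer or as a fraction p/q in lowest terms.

Part 1: 36157 = 11 * 19 * 173; number of divisors = (1+1) * (1+1) * (1+1) = 8; answer 8
Part 2: B1 = 8; d = -25; a(2) = 2*(-27) - 2*(-25) = -4; iterating: a(2)=-4, a(3)=46, a(4)=100, a(5)=108, a(6)=16, a(7)=-184, a(8)=-400, a(9)=-432, a(10)=-64, a(11)=736; answer 736
Part 3: B2 = 736; m = 22; remainder = value at the root: -6*(22)^3 - 3*(22)^2 - 2*(22)^1 = (-63888) + (-1452) + (-44) = -65384; answer -65384

-65384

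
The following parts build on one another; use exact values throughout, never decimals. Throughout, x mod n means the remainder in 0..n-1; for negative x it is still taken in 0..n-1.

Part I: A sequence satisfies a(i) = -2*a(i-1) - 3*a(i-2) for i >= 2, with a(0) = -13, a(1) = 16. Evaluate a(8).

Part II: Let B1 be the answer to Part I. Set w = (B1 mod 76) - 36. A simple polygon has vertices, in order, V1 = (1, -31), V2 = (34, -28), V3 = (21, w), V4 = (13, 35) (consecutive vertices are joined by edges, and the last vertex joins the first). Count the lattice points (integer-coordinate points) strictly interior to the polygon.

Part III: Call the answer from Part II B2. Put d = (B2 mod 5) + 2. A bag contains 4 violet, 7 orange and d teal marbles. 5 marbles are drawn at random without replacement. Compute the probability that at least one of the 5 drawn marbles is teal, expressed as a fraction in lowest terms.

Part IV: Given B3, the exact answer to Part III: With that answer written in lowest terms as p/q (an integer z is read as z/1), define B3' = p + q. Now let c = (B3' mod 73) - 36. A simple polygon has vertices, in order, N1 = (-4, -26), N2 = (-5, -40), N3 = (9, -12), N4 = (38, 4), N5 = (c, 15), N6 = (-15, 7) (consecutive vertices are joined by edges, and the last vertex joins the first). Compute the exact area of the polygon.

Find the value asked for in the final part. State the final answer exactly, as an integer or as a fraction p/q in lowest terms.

2239/2

Part I: a(2) = -2*(16) - 3*(-13) = 7; iterating: a(2)=7, a(3)=-62, a(4)=103, a(5)=-20, a(6)=-269, a(7)=598, a(8)=-389; answer -389
Part II: B1 = -389; w = 31; cross terms: (1*-28 - 34*-31)=1026, (34*31 - 21*-28)=1642, (21*35 - 13*31)=332, (13*-31 - 1*35)=-438; twice the area = |2562| = 2562; area = 1281; boundary points = 3 + 1 + 4 + 6 = 14; strictly interior points = area - boundary/2 + 1 = 1275; answer 1275
Part III: B2 = 1275; d = 2; total draws C(13,5) = 1287; complement C(11,5) = 462; favorable 1287 - 462 = 825; P = 25/39; answer 25/39
Part IV: B3 = 25/39; threaded value p + q = 64; c = 28; cross terms: (-4*-40 - -5*-26)=30, (-5*-12 - 9*-40)=420, (9*4 - 38*-12)=492, (38*15 - 28*4)=458, (28*7 - -15*15)=421, (-15*-26 - -4*7)=418; twice the area = |2239| = 2239; area = 2239/2; answer 2239/2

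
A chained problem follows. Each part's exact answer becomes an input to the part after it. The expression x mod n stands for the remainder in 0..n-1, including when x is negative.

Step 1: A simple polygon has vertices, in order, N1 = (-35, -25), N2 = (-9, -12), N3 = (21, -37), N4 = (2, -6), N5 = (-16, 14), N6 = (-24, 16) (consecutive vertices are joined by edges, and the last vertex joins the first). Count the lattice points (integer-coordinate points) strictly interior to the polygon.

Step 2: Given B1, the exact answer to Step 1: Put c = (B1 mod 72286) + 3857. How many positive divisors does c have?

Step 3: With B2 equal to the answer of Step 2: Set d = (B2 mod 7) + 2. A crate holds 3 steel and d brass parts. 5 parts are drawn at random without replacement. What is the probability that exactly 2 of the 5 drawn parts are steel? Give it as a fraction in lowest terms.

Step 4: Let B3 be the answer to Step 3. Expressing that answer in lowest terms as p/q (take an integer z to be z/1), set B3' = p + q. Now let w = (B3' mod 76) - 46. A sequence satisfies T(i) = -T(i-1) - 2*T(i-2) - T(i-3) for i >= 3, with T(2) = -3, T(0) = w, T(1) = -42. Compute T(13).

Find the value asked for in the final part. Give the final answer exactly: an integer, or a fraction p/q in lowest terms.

Step 1: cross terms: (-35*-12 - -9*-25)=195, (-9*-37 - 21*-12)=585, (21*-6 - 2*-37)=-52, (2*14 - -16*-6)=-68, (-16*16 - -24*14)=80, (-24*-25 - -35*16)=1160; twice the area = |1900| = 1900; area = 950; boundary points = 13 + 5 + 1 + 2 + 2 + 1 = 24; strictly interior points = area - boundary/2 + 1 = 939; answer 939
Step 2: B1 = 939; c = 4796; 4796 = 2^2 * 11 * 109; number of divisors = (2+1) * (1+1) * (1+1) = 12; answer 12
Step 3: B2 = 12; d = 7; total draws C(10,5) = 252; favorable C(3,2)*C(7,3) = 105; P = 5/12; answer 5/12
Step 4: B3 = 5/12; threaded value p + q = 17; w = -29; T(3) = -1*(-3) - 2*(-42) - 1*(-29) = 116; iterating: T(3)=116, T(4)=-68, T(5)=-161, T(6)=181, T(7)=209, T(8)=-410, T(9)=-189, T(10)=800, T(11)=-12, T(12)=-1399, T(13)=623; answer 623

623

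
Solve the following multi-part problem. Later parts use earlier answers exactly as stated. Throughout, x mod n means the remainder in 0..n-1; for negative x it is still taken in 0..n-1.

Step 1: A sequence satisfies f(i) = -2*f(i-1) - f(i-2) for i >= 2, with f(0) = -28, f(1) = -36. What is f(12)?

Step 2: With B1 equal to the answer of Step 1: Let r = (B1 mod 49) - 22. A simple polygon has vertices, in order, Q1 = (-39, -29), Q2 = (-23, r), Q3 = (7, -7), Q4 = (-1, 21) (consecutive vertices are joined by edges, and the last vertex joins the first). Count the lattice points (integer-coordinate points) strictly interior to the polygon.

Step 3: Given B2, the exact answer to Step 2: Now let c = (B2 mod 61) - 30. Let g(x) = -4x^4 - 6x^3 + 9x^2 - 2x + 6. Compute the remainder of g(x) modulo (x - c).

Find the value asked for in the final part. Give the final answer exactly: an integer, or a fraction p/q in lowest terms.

Step 1: f(2) = -2*(-36) - 1*(-28) = 100; iterating: f(2)=100, f(3)=-164, f(4)=228, f(5)=-292, f(6)=356, f(7)=-420, f(8)=484, f(9)=-548, f(10)=612, f(11)=-676, f(12)=740; answer 740
Step 2: B1 = 740; r = -17; cross terms: (-39*-17 - -23*-29)=-4, (-23*-7 - 7*-17)=280, (7*21 - -1*-7)=140, (-1*-29 - -39*21)=848; twice the area = |1264| = 1264; area = 632; boundary points = 4 + 10 + 4 + 2 = 20; strictly interior points = area - boundary/2 + 1 = 623; answer 623
Step 3: B2 = 623; c = -17; remainder = value at the root: -4*(-17)^4 - 6*(-17)^3 + 9*(-17)^2 - 2*(-17)^1 + 6 = (-334084) + (29478) + (2601) + (34) + (6) = -301965; answer -301965

-301965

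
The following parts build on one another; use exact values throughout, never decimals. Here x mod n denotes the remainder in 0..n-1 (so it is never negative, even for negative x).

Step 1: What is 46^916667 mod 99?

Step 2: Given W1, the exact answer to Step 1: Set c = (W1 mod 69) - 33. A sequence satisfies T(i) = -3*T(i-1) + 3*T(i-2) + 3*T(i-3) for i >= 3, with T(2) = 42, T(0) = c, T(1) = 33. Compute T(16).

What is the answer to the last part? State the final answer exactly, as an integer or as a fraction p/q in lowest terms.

Step 1: squarings mod 99: 46^1=46, 46^2=37, 46^4=82, 46^8=91, 46^16=64, 46^32=37, 46^64=82, 46^128=91, 46^256=64, 46^512=37, 46^1024=82, 46^2048=91, 46^4096=64, 46^8192=37, 46^16384=82, 46^32768=91, 46^65536=64, 46^131072=37, 46^262144=82, 46^524288=91; 46^916667 = 46^1 * 46^2 * 46^8 * 46^16 * 46^32 * 46^128 * 46^1024 * 46^2048 * 46^4096 * 46^8192 * 46^16384 * 46^32768 * 46^65536 * 46^262144 * 46^524288 = 73 (mod 99); answer 73
Step 2: W1 = 73; c = -29; T(3) = -3*(42) + 3*(33) + 3*(-29) = -114; iterating: T(3)=-114, T(4)=567, T(5)=-1917, T(6)=7110, T(7)=-25380, T(8)=91719, T(9)=-329967, T(10)=1188918, T(11)=-4281498, T(12)=15421347, T(13)=-55541781, T(14)=200044890, T(15)=-720495972, T(16)=2594997243; answer 2594997243

2594997243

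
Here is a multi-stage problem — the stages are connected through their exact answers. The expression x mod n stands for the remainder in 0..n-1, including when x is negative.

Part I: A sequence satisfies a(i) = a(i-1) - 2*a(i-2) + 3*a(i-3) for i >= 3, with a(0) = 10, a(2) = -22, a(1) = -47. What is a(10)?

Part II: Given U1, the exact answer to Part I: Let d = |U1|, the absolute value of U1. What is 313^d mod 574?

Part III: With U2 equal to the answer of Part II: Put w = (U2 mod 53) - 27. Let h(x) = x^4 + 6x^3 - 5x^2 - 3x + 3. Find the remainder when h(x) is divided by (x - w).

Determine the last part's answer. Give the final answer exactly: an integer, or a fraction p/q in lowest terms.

-114

Part I: a(3) = 1*(-22) - 2*(-47) + 3*(10) = 102; iterating: a(3)=102, a(4)=5, a(5)=-265, a(6)=31, a(7)=576, a(8)=-281, a(9)=-1340, a(10)=950; answer 950
Part II: U1 = 950; d = 950; squarings mod 574: 313^1=313, 313^2=389, 313^4=359, 313^8=305, 313^16=37, 313^32=221, 313^64=51, 313^128=305, 313^256=37, 313^512=221; 313^950 = 313^2 * 313^4 * 313^16 * 313^32 * 313^128 * 313^256 * 313^512 = 501 (mod 574); answer 501
Part III: U2 = 501; w = -3; remainder = value at the root: 1*(-3)^4 + 6*(-3)^3 - 5*(-3)^2 - 3*(-3)^1 + 3 = (81) + (-162) + (-45) + (9) + (3) = -114; answer -114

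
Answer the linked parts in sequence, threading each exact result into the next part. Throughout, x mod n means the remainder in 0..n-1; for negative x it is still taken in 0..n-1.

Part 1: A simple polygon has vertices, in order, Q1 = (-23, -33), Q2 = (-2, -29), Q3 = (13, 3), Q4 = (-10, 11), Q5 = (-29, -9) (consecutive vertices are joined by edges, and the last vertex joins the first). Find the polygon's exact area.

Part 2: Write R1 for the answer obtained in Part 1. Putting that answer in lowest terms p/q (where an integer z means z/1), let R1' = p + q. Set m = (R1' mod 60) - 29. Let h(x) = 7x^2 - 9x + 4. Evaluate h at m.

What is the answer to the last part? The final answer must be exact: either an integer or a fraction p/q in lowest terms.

Part 1: cross terms: (-23*-29 - -2*-33)=601, (-2*3 - 13*-29)=371, (13*11 - -10*3)=173, (-10*-9 - -29*11)=409, (-29*-33 - -23*-9)=750; twice the area = |2304| = 2304; area = 1152; answer 1152
Part 2: R1 = 1152; threaded value p + q = 1153; m = -16; 7*(-16)^2 - 9*(-16)^1 + 4 = (1792) + (144) + (4) = 1940; answer 1940

1940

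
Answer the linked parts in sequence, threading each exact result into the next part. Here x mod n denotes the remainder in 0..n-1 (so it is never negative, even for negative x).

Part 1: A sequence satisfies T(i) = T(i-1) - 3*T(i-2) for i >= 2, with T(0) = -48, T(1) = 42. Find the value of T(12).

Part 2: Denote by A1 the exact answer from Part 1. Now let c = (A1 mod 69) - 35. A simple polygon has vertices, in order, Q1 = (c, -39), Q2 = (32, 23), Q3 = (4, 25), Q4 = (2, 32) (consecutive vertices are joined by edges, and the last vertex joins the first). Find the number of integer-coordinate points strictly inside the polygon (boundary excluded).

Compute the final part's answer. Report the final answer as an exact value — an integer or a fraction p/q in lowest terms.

Part 1: T(2) = 1*(42) - 3*(-48) = 186; iterating: T(2)=186, T(3)=60, T(4)=-498, T(5)=-678, T(6)=816, T(7)=2850, T(8)=402, T(9)=-8148, T(10)=-9354, T(11)=15090, T(12)=43152; answer 43152
Part 2: A1 = 43152; c = -8; cross terms: (-8*23 - 32*-39)=1064, (32*25 - 4*23)=708, (4*32 - 2*25)=78, (2*-39 - -8*32)=178; twice the area = |2028| = 2028; area = 1014; boundary points = 2 + 2 + 1 + 1 = 6; strictly interior points = area - boundary/2 + 1 = 1012; answer 1012

1012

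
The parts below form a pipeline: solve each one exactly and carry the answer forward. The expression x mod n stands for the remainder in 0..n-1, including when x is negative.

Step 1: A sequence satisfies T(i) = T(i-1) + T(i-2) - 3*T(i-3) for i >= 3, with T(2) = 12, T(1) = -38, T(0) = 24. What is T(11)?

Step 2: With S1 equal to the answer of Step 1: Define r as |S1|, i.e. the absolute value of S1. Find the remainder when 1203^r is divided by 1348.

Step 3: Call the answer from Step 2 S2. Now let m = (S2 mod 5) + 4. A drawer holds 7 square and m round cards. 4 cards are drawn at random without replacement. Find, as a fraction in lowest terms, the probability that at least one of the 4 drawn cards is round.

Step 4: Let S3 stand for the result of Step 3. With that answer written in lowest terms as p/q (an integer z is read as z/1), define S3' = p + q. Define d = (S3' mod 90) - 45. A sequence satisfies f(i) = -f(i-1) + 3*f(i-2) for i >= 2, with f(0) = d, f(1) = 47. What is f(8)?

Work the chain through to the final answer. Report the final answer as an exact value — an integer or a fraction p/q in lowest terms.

Step 1: T(3) = 1*(12) + 1*(-38) - 3*(24) = -98; iterating: T(3)=-98, T(4)=28, T(5)=-106, T(6)=216, T(7)=26, T(8)=560, T(9)=-62, T(10)=420, T(11)=-1322; answer -1322
Step 2: S1 = -1322; r = 1322; squarings mod 1348: 1203^1=1203, 1203^2=805, 1203^4=985, 1203^8=1013, 1203^16=341, 1203^32=353, 1203^64=593, 1203^128=1169, 1203^256=1037, 1203^512=1013, 1203^1024=341; 1203^1322 = 1203^2 * 1203^8 * 1203^32 * 1203^256 * 1203^1024 = 901 (mod 1348); answer 901
Step 3: S2 = 901; m = 5; total draws C(12,4) = 495; complement C(7,4) = 35; favorable 495 - 35 = 460; P = 92/99; answer 92/99
Step 4: S3 = 92/99; threaded value p + q = 191; d = -34; f(2) = -1*(47) + 3*(-34) = -149; iterating: f(2)=-149, f(3)=290, f(4)=-737, f(5)=1607, f(6)=-3818, f(7)=8639, f(8)=-20093; answer -20093

-20093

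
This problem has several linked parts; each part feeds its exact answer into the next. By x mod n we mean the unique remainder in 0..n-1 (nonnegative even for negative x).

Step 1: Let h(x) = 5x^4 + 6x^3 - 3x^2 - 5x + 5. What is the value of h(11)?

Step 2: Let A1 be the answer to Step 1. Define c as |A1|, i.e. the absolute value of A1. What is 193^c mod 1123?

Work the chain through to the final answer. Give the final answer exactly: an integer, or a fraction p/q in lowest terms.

Step 1: 5*(11)^4 + 6*(11)^3 - 3*(11)^2 - 5*(11)^1 + 5 = (73205) + (7986) + (-363) + (-55) + (5) = 80778; answer 80778
Step 2: A1 = 80778; c = 80778; squarings mod 1123: 193^1=193, 193^2=190, 193^4=164, 193^8=1067, 193^16=890, 193^32=385, 193^64=1112, 193^128=121, 193^256=42, 193^512=641, 193^1024=986, 193^2048=801, 193^4096=368, 193^8192=664, 193^16384=680, 193^32768=847, 193^65536=935; 193^80778 = 193^2 * 193^8 * 193^128 * 193^256 * 193^512 * 193^2048 * 193^4096 * 193^8192 * 193^65536 = 518 (mod 1123); answer 518

518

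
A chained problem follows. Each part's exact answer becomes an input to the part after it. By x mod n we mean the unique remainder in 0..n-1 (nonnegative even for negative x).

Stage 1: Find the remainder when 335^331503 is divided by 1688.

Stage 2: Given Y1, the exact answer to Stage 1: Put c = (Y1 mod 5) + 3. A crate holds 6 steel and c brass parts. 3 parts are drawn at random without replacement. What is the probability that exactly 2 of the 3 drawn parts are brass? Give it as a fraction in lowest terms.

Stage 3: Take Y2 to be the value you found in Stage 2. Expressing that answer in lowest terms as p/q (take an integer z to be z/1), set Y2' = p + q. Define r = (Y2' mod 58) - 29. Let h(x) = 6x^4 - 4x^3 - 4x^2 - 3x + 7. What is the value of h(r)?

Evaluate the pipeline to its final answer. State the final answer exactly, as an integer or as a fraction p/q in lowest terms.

408631

Stage 1: squarings mod 1688: 335^1=335, 335^2=817, 335^4=729, 335^8=1409, 335^16=193, 335^32=113, 335^64=953, 335^128=65, 335^256=849, 335^512=25, 335^1024=625, 335^2048=697, 335^4096=1353, 335^8192=817, 335^16384=729, 335^32768=1409, 335^65536=193, 335^131072=113, 335^262144=953; 335^331503 = 335^1 * 335^2 * 335^4 * 335^8 * 335^32 * 335^64 * 335^128 * 335^512 * 335^1024 * 335^2048 * 335^65536 * 335^262144 = 991 (mod 1688); answer 991
Stage 2: Y1 = 991; c = 4; total draws C(10,3) = 120; favorable C(4,2)*C(6,1) = 36; P = 3/10; answer 3/10
Stage 3: Y2 = 3/10; threaded value p + q = 13; r = -16; 6*(-16)^4 - 4*(-16)^3 - 4*(-16)^2 - 3*(-16)^1 + 7 = (393216) + (16384) + (-1024) + (48) + (7) = 408631; answer 408631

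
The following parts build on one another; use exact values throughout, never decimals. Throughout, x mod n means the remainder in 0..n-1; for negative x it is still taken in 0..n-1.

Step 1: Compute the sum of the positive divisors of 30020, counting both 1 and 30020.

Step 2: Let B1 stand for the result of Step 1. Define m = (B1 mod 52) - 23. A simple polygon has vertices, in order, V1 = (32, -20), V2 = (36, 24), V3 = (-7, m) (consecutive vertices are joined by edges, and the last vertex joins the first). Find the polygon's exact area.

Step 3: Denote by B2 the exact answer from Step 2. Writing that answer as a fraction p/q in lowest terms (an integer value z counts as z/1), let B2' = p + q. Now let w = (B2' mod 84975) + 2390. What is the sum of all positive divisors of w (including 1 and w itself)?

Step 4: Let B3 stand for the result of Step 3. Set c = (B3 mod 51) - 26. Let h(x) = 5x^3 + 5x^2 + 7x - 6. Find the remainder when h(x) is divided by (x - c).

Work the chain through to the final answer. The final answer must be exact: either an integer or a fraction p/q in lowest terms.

-12844

Step 1: 30020 = 2^2 * 5 * 19 * 79; sigma = (1 + 2 + 4) * (1 + 5) * (1 + 19) * (1 + 79) = 7 * 6 * 20 * 80 = 67200; answer 67200
Step 2: B1 = 67200; m = -7; cross terms: (32*24 - 36*-20)=1488, (36*-7 - -7*24)=-84, (-7*-20 - 32*-7)=364; twice the area = |1768| = 1768; area = 884; answer 884
Step 3: B2 = 884; threaded value p + q = 885; w = 3275; 3275 = 5^2 * 131; sigma = (1 + 5 + 25) * (1 + 131) = 31 * 132 = 4092; answer 4092
Step 4: B3 = 4092; c = -14; remainder = value at the root: 5*(-14)^3 + 5*(-14)^2 + 7*(-14)^1 - 6 = (-13720) + (980) + (-98) + (-6) = -12844; answer -12844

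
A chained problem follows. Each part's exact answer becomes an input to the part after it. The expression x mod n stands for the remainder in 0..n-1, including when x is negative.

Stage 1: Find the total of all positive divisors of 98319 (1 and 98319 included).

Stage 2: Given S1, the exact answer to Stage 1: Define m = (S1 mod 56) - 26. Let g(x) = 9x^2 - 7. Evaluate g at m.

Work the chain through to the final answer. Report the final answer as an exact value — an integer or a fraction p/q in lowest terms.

6077

Stage 1: 98319 = 3 * 13 * 2521; sigma = (1 + 3) * (1 + 13) * (1 + 2521) = 4 * 14 * 2522 = 141232; answer 141232
Stage 2: S1 = 141232; m = -26; 9*(-26)^2 - 7 = (6084) + (-7) = 6077; answer 6077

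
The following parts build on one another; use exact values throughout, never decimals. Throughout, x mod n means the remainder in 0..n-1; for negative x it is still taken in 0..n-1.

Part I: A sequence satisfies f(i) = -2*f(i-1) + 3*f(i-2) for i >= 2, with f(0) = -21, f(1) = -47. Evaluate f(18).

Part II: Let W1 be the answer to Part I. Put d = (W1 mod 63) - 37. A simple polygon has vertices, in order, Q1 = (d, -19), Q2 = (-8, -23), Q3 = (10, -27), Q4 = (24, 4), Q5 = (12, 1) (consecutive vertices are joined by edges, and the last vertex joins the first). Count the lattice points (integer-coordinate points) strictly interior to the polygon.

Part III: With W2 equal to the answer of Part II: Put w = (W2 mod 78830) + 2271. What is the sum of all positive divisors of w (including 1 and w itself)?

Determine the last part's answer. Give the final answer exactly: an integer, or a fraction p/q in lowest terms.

Part I: f(2) = -2*(-47) + 3*(-21) = 31; iterating: f(2)=31, f(3)=-203, f(4)=499, f(5)=-1607, f(6)=4711, f(7)=-14243, f(8)=42619, f(9)=-127967, f(10)=383791, f(11)=-1151483, f(12)=3454339, f(13)=-10363127, f(14)=31089271, f(15)=-93267923, f(16)=279803659, f(17)=-839411087, f(18)=2518233151; answer 2518233151
Part II: W1 = 2518233151; d = 12; cross terms: (12*-23 - -8*-19)=-428, (-8*-27 - 10*-23)=446, (10*4 - 24*-27)=688, (24*1 - 12*4)=-24, (12*-19 - 12*1)=-240; twice the area = |442| = 442; area = 221; boundary points = 4 + 2 + 1 + 3 + 20 = 30; strictly interior points = area - boundary/2 + 1 = 207; answer 207
Part III: W2 = 207; w = 2478; 2478 = 2 * 3 * 7 * 59; sigma = (1 + 2) * (1 + 3) * (1 + 7) * (1 + 59) = 3 * 4 * 8 * 60 = 5760; answer 5760

5760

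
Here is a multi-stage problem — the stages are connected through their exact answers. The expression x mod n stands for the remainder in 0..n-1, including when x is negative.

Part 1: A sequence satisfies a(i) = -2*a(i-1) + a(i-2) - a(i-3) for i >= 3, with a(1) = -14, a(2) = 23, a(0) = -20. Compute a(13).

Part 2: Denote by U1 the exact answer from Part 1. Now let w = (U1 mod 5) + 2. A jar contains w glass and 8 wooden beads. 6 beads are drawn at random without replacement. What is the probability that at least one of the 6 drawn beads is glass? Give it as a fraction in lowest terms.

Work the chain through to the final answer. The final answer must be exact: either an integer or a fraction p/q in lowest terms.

Part 1: a(3) = -2*(23) + 1*(-14) - 1*(-20) = -40; iterating: a(3)=-40, a(4)=117, a(5)=-297, a(6)=751, a(7)=-1916, a(8)=4880, a(9)=-12427, a(10)=31650, a(11)=-80607, a(12)=205291, a(13)=-522839; answer -522839
Part 2: U1 = -522839; w = 3; total draws C(11,6) = 462; complement C(8,6) = 28; favorable 462 - 28 = 434; P = 31/33; answer 31/33

31/33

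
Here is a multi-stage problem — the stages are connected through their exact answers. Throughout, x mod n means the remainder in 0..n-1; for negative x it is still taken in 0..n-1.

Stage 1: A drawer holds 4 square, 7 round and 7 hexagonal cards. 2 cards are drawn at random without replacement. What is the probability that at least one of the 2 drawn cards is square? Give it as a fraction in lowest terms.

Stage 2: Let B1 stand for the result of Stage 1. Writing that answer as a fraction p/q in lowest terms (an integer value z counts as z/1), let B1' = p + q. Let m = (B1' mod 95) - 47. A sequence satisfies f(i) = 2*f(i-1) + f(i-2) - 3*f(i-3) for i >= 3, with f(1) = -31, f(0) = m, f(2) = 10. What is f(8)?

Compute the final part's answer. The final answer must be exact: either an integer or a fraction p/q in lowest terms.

Stage 1: total draws C(18,2) = 153; complement C(14,2) = 91; favorable 153 - 91 = 62; P = 62/153; answer 62/153
Stage 2: B1 = 62/153; threaded value p + q = 215; m = -22; f(3) = 2*(10) + 1*(-31) - 3*(-22) = 55; iterating: f(3)=55, f(4)=213, f(5)=451, f(6)=950, f(7)=1712, f(8)=3021; answer 3021

3021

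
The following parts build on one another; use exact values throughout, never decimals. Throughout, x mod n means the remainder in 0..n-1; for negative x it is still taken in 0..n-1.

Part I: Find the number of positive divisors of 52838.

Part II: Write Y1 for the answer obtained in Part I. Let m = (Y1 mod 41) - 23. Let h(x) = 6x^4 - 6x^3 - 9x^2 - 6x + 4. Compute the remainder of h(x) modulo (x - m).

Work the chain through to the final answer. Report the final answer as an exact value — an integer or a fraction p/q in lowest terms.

Part I: 52838 = 2 * 29 * 911; number of divisors = (1+1) * (1+1) * (1+1) = 8; answer 8
Part II: Y1 = 8; m = -15; remainder = value at the root: 6*(-15)^4 - 6*(-15)^3 - 9*(-15)^2 - 6*(-15)^1 + 4 = (303750) + (20250) + (-2025) + (90) + (4) = 322069; answer 322069

322069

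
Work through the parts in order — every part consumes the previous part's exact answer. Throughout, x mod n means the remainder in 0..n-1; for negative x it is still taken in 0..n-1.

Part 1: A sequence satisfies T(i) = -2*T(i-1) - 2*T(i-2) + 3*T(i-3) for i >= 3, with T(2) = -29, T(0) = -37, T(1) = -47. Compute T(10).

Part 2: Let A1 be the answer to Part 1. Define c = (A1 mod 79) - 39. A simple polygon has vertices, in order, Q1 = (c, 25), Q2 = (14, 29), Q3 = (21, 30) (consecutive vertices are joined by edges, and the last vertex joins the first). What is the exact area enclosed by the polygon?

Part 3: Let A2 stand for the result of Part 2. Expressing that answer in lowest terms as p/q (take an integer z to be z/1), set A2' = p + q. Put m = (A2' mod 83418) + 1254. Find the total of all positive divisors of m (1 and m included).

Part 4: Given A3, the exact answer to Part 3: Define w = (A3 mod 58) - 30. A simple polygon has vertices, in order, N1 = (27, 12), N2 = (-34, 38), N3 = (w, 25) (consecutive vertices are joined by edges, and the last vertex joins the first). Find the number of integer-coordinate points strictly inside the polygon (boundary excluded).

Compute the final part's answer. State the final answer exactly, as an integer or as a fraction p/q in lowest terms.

266

Part 1: T(3) = -2*(-29) - 2*(-47) + 3*(-37) = 41; iterating: T(3)=41, T(4)=-165, T(5)=161, T(6)=131, T(7)=-1079, T(8)=2379, T(9)=-2207, T(10)=-3581; answer -3581
Part 2: A1 = -3581; c = 14; cross terms: (14*29 - 14*25)=56, (14*30 - 21*29)=-189, (21*25 - 14*30)=105; twice the area = |-28| = 28; area = 14; answer 14
Part 3: A2 = 14; threaded value p + q = 15; m = 1269; 1269 = 3^3 * 47; sigma = (1 + 3 + 9 + 27) * (1 + 47) = 40 * 48 = 1920; answer 1920
Part 4: A3 = 1920; w = -24; cross terms: (27*38 - -34*12)=1434, (-34*25 - -24*38)=62, (-24*12 - 27*25)=-963; twice the area = |533| = 533; area = 533/2; boundary points = 1 + 1 + 1 = 3; strictly interior points = area - boundary/2 + 1 = 266; answer 266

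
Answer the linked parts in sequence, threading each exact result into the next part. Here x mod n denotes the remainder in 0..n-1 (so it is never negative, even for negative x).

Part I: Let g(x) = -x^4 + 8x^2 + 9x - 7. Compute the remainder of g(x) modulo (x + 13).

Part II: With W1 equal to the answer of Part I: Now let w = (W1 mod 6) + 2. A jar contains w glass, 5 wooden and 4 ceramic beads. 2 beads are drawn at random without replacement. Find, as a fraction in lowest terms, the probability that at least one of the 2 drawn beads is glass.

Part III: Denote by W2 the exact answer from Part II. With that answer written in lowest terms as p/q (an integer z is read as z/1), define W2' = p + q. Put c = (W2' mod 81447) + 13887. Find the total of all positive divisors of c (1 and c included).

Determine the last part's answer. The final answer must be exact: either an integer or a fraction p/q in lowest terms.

Part I: remainder = value at the root: -1*(-13)^4 + 8*(-13)^2 + 9*(-13)^1 - 7 = (-28561) + (1352) + (-117) + (-7) = -27333; answer -27333
Part II: W1 = -27333; w = 5; total draws C(14,2) = 91; complement C(9,2) = 36; favorable 91 - 36 = 55; P = 55/91; answer 55/91
Part III: W2 = 55/91; threaded value p + q = 146; c = 14033; 14033 is prime, so its only divisors are 1 and 14033; sigma = 1 + 14033 = 14034; answer 14034

14034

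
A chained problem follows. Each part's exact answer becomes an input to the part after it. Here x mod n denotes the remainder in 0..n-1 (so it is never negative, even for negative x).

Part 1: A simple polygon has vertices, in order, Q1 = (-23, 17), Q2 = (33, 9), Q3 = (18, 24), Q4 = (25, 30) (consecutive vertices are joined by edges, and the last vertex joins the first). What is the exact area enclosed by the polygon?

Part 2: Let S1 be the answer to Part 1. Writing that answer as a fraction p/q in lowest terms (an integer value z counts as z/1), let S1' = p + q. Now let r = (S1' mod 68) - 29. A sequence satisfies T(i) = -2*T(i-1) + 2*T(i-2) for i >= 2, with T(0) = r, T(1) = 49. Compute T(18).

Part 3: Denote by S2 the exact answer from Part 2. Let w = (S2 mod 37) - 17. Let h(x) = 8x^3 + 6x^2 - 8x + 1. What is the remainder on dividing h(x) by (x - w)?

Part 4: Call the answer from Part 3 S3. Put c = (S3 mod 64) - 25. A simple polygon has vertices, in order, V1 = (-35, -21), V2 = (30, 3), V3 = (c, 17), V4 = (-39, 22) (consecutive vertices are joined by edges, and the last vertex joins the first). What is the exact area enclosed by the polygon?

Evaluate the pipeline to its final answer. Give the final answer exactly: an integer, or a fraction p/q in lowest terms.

Part 1: cross terms: (-23*9 - 33*17)=-768, (33*24 - 18*9)=630, (18*30 - 25*24)=-60, (25*17 - -23*30)=1115; twice the area = |917| = 917; area = 917/2; answer 917/2
Part 2: S1 = 917/2; threaded value p + q = 919; r = 6; T(2) = -2*(49) + 2*(6) = -86; iterating: T(2)=-86, T(3)=270, T(4)=-712, T(5)=1964, T(6)=-5352, T(7)=14632, T(8)=-39968, T(9)=109200, T(10)=-298336, T(11)=815072, T(12)=-2226816, T(13)=6083776, T(14)=-16621184, T(15)=45409920, T(16)=-124062208, T(17)=338944256, T(18)=-926012928; answer -926012928
Part 3: S2 = -926012928; w = 4; remainder = value at the root: 8*(4)^3 + 6*(4)^2 - 8*(4)^1 + 1 = (512) + (96) + (-32) + (1) = 577; answer 577
Part 4: S3 = 577; c = -24; cross terms: (-35*3 - 30*-21)=525, (30*17 - -24*3)=582, (-24*22 - -39*17)=135, (-39*-21 - -35*22)=1589; twice the area = |2831| = 2831; area = 2831/2; answer 2831/2

2831/2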